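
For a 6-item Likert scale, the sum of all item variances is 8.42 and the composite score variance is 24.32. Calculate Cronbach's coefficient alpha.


alpha = (k/(k-1)) * (1 - sum(si^2)/s_total^2)
= (6/5) * (1 - 8.42/24.32)
alpha = 0.7845

0.7845


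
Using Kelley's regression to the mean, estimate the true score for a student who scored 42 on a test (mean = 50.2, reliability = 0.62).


T_est = rxx * X + (1 - rxx) * mean
T_est = 0.62 * 42 + 0.38 * 50.2
T_est = 26.04 + 19.076
T_est = 45.116

45.116


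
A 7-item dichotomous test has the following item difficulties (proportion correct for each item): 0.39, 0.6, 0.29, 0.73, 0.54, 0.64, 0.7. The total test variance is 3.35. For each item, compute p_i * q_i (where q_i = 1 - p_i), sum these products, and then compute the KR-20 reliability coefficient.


For each item, compute p_i * q_i:
  Item 1: 0.39 * 0.61 = 0.2379
  Item 2: 0.6 * 0.4 = 0.24
  Item 3: 0.29 * 0.71 = 0.2059
  Item 4: 0.73 * 0.27 = 0.1971
  Item 5: 0.54 * 0.46 = 0.2484
  Item 6: 0.64 * 0.36 = 0.2304
  Item 7: 0.7 * 0.3 = 0.21
Sum(p_i * q_i) = 0.2379 + 0.24 + 0.2059 + 0.1971 + 0.2484 + 0.2304 + 0.21 = 1.5697
KR-20 = (k/(k-1)) * (1 - Sum(p_i*q_i) / Var_total)
= (7/6) * (1 - 1.5697/3.35)
= 1.1667 * 0.5314
KR-20 = 0.62

0.62


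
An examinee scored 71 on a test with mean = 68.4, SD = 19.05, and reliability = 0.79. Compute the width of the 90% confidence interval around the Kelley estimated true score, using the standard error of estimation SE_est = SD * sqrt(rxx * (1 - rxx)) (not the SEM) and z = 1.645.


True score estimate = 0.79*71 + 0.21*68.4 = 70.454
SE_est = SD * sqrt(rxx * (1 - rxx)) = 19.05 * sqrt(0.79 * 0.21) = 19.05 * sqrt(0.1659) = 7.759222
CI = T_est +/- z * SE_est, so width = 2 * z * SE_est = 2 * 1.645 * 7.759222
Width = 25.5278

25.5278


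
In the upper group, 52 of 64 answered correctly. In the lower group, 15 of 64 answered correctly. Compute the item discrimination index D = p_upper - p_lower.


p_upper = 52/64 = 0.8125
p_lower = 15/64 = 0.2344
D = 0.8125 - 0.2344 = 0.5781

0.5781


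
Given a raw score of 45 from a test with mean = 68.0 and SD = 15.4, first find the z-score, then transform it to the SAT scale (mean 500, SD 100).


z = (X - mean) / SD = (45 - 68.0) / 15.4
z = -23.0 / 15.4
z = -1.4935
SAT-scale = SAT = 500 + 100z
Carry z at full precision (z = -23.0 / 15.4) into the conversion:
SAT-scale = 500 + 100 * (-23.0 / 15.4) = 500 + -2300 / 15.4
SAT-scale = 500 + -149.3506
SAT-scale = 350.6494

350.6494


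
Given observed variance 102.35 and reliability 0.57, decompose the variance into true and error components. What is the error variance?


var_true = rxx * var_obs = 0.57 * 102.35 = 58.3395
var_error = var_obs - var_true
var_error = 102.35 - 58.3395
var_error = 44.0105

44.0105


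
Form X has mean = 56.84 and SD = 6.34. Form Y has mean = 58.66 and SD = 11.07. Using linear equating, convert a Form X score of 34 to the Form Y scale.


slope = SD_Y / SD_X = 11.07 / 6.34 ~ 1.7461
intercept = mean_Y - slope * mean_X = 58.66 - (11.07 / 6.34) * 56.84 ~ -40.5859
Y = slope * X + intercept. To avoid rounding drift from the rounded slope/intercept, evaluate the equivalent form Y = mean_Y + SD_Y * (X - mean_X) / SD_X at full precision:
Y = 58.66 + 11.07 * (34 - 56.84) / 6.34
Y = 58.66 - 11.07 * 22.84 / 6.34
Y = 58.66 - 252.8388 / 6.34
Y = 58.66 - 39.8799
Y = 18.7801

18.7801


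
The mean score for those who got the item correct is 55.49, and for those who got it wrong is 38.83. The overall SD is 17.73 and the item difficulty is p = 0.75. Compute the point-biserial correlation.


q = 1 - p = 0.25
rpb = ((M1 - M0) / SD) * sqrt(p * q)
rpb = ((55.49 - 38.83) / 17.73) * sqrt(0.75 * 0.25)
rpb = 0.4069

0.4069


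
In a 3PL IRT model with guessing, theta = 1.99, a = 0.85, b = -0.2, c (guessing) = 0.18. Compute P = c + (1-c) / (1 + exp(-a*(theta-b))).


logit = 0.85*(1.99 - -0.2) = 1.8615
P* = 1/(1 + exp(-1.8615)) = 0.8655
P = 0.18 + (1 - 0.18) * 0.8655
P = 0.8897

0.8897


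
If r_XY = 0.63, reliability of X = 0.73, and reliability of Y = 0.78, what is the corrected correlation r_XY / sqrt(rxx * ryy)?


r_corrected = rxy / sqrt(rxx * ryy)
= 0.63 / sqrt(0.73 * 0.78)
= 0.63 / sqrt(0.5694)
= 0.63 / 0.754586
r_corrected = 0.8349

0.8349


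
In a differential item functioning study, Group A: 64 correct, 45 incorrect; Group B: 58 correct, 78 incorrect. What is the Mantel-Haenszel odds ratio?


Odds_A = 64/45 = 1.4222
Odds_B = 58/78 = 0.7436
OR = Odds_A / Odds_B = 1.4222 / 0.7436
Exactly, OR = (64 * 78) / (45 * 58) = 4992 / 2610
OR = 1.9126

1.9126


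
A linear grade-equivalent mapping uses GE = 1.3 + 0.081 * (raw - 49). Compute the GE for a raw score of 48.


raw - median = 48 - 49 = -1
slope * diff = 0.081 * -1 = -0.081
GE = 1.3 + -0.081
GE = 1.219

1.219


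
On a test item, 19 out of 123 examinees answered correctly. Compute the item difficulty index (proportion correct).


Item difficulty p = number correct / total examinees
p = 19 / 123
p = 0.1545

0.1545


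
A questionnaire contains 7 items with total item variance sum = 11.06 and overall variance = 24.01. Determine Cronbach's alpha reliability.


alpha = (k/(k-1)) * (1 - sum(si^2)/s_total^2)
= (7/6) * (1 - 11.06/24.01)
alpha = 0.6293

0.6293


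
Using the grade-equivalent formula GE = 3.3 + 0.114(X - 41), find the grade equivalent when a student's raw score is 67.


raw - median = 67 - 41 = 26
slope * diff = 0.114 * 26 = 2.964
GE = 3.3 + 2.964
GE = 6.264

6.264


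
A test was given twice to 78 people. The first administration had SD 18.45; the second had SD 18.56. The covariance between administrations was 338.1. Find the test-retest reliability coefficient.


r = cov(X,Y) / (SD_X * SD_Y)
r = 338.1 / (18.45 * 18.56)
r = 338.1 / 342.432
r = 0.9873

0.9873


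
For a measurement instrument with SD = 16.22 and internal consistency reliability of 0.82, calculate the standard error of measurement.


SEM = SD * sqrt(1 - rxx)
SEM = 16.22 * sqrt(1 - 0.82)
SEM = 16.22 * sqrt(0.18) = 16.22 * 0.424264
SEM = 6.8816

6.8816


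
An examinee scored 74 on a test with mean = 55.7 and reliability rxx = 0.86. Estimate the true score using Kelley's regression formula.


T_est = rxx * X + (1 - rxx) * mean
T_est = 0.86 * 74 + 0.14 * 55.7
T_est = 63.64 + 7.798
T_est = 71.438

71.438


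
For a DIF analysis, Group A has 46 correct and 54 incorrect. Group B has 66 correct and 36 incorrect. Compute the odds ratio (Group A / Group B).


Odds_A = 46/54 = 0.8519
Odds_B = 66/36 = 1.8333
OR = Odds_A / Odds_B = 0.8519 / 1.8333
Exactly, OR = (46 * 36) / (54 * 66) = 1656 / 3564
OR = 0.4646

0.4646


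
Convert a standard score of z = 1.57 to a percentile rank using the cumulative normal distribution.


CDF(z) = 0.5 * (1 + erf(z/sqrt(2)))
erf(1.1102) = 0.8836
CDF = 0.9418
Percentile rank = 0.9418 * 100 = 94.18

94.18


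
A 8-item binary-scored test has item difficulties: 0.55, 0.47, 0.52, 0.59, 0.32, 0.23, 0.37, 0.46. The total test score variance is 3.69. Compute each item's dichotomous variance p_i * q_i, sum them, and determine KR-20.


For each item, compute p_i * q_i:
  Item 1: 0.55 * 0.45 = 0.2475
  Item 2: 0.47 * 0.53 = 0.2491
  Item 3: 0.52 * 0.48 = 0.2496
  Item 4: 0.59 * 0.41 = 0.2419
  Item 5: 0.32 * 0.68 = 0.2176
  Item 6: 0.23 * 0.77 = 0.1771
  Item 7: 0.37 * 0.63 = 0.2331
  Item 8: 0.46 * 0.54 = 0.2484
Sum(p_i * q_i) = 0.2475 + 0.2491 + 0.2496 + 0.2419 + 0.2176 + 0.1771 + 0.2331 + 0.2484 = 1.8643
KR-20 = (k/(k-1)) * (1 - Sum(p_i*q_i) / Var_total)
= (8/7) * (1 - 1.8643/3.69)
= 1.1429 * 0.4948
KR-20 = 0.5655

0.5655


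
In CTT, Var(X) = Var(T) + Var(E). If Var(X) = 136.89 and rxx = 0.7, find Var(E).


var_true = rxx * var_obs = 0.7 * 136.89 = 95.823
var_error = var_obs - var_true
var_error = 136.89 - 95.823
var_error = 41.067

41.067


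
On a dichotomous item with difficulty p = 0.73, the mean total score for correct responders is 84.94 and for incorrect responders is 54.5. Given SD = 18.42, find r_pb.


q = 1 - p = 0.27
rpb = ((M1 - M0) / SD) * sqrt(p * q)
rpb = ((84.94 - 54.5) / 18.42) * sqrt(0.73 * 0.27)
rpb = 0.7337

0.7337


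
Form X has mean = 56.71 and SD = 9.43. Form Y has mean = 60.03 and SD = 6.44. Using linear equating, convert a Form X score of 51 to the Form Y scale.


slope = SD_Y / SD_X = 6.44 / 9.43 ~ 0.6829
intercept = mean_Y - slope * mean_X = 60.03 - (6.44 / 9.43) * 56.71 ~ 21.3012
Y = slope * X + intercept. To avoid rounding drift from the rounded slope/intercept, evaluate the equivalent form Y = mean_Y + SD_Y * (X - mean_X) / SD_X at full precision:
Y = 60.03 + 6.44 * (51 - 56.71) / 9.43
Y = 60.03 - 6.44 * 5.71 / 9.43
Y = 60.03 - 36.7724 / 9.43
Y = 60.03 - 3.8995
Y = 56.1305

56.1305


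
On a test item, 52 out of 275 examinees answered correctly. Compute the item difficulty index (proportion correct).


Item difficulty p = number correct / total examinees
p = 52 / 275
p = 0.1891

0.1891


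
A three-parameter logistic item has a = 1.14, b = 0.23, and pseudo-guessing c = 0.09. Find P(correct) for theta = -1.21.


logit = 1.14*(-1.21 - 0.23) = -1.6416
P* = 1/(1 + exp(--1.6416)) = 0.1622
P = 0.09 + (1 - 0.09) * 0.1622
P = 0.2376

0.2376


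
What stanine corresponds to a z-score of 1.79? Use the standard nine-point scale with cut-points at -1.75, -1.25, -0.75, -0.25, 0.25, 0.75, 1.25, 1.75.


Stanine boundaries: [-1.75, -1.25, -0.75, -0.25, 0.25, 0.75, 1.25, 1.75]
z = 1.79
Check each boundary:
  z >= -1.75 -> could be stanine 2
  z >= -1.25 -> could be stanine 3
  z >= -0.75 -> could be stanine 4
  z >= -0.25 -> could be stanine 5
  z >= 0.25 -> could be stanine 6
  z >= 0.75 -> could be stanine 7
  z >= 1.25 -> could be stanine 8
  z >= 1.75 -> could be stanine 9
Highest qualifying boundary gives stanine = 9

9


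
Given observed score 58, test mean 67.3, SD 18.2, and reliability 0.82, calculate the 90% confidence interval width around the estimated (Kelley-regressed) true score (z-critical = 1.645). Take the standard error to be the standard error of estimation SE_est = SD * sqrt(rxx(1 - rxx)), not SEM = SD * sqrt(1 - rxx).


True score estimate = 0.82*58 + 0.18*67.3 = 59.674
SE_est = SD * sqrt(rxx * (1 - rxx)) = 18.2 * sqrt(0.82 * 0.18) = 18.2 * sqrt(0.1476) = 6.992212
CI = T_est +/- z * SE_est, so width = 2 * z * SE_est = 2 * 1.645 * 6.992212
Width = 23.0044

23.0044


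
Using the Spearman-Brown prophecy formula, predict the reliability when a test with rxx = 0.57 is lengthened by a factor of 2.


r_new = (n * rxx) / (1 + (n-1) * rxx)
r_new = (2 * 0.57) / (1 + 1 * 0.57)
r_new = 1.14 / 1.57
r_new = 0.7261

0.7261


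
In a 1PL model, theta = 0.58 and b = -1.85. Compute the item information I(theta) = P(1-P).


P = 1/(1+exp(-(0.58--1.85))) = 0.9191
I = P*(1-P) = 0.9191 * 0.0809
I = 0.0744

0.0744


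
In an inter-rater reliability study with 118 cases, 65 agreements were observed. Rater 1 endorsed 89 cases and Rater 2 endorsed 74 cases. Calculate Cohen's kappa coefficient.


P_o = 65/118 = 0.550847
P_e = (89*74 + 29*44) / 13924 = 0.564637
kappa = (P_o - P_e) / (1 - P_e)
kappa = (0.550847 - 0.564637) / (1 - 0.564637)
kappa = -0.0317

-0.0317


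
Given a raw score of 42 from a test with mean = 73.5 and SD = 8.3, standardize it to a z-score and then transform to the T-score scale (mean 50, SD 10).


z = (X - mean) / SD = (42 - 73.5) / 8.3
z = -31.5 / 8.3
z = -3.7952
T-score = T = 50 + 10z
Carry z at full precision (z = -31.5 / 8.3) into the conversion:
T-score = 50 + 10 * (-31.5 / 8.3) = 50 + -315 / 8.3
T-score = 50 + -37.9518
T-score = 12.0482

12.0482


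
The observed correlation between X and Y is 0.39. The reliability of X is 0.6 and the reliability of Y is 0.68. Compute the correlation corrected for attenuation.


r_corrected = rxy / sqrt(rxx * ryy)
= 0.39 / sqrt(0.6 * 0.68)
= 0.39 / sqrt(0.408)
= 0.39 / 0.638749
r_corrected = 0.6106

0.6106


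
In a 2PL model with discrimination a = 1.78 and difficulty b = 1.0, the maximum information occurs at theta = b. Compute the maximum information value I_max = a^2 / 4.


For 2PL, max info at theta = b = 1.0
I_max = a^2 / 4 = 1.78^2 / 4
= 3.1684 / 4
I_max = 0.7921

0.7921


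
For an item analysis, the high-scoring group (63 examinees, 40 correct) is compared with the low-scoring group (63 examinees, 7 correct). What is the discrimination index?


p_upper = 40/63 = 0.6349
p_lower = 7/63 = 0.1111
D = 0.6349 - 0.1111 = 0.5238

0.5238


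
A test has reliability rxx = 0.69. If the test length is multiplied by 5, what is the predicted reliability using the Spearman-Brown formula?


r_new = (n * rxx) / (1 + (n-1) * rxx)
r_new = (5 * 0.69) / (1 + 4 * 0.69)
r_new = 3.45 / 3.76
r_new = 0.9176

0.9176


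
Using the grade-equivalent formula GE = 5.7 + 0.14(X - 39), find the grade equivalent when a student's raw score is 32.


raw - median = 32 - 39 = -7
slope * diff = 0.14 * -7 = -0.98
GE = 5.7 + -0.98
GE = 4.72

4.72


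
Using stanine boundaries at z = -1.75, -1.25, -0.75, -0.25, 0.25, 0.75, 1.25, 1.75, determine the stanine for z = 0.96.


Stanine boundaries: [-1.75, -1.25, -0.75, -0.25, 0.25, 0.75, 1.25, 1.75]
z = 0.96
Check each boundary:
  z >= -1.75 -> could be stanine 2
  z >= -1.25 -> could be stanine 3
  z >= -0.75 -> could be stanine 4
  z >= -0.25 -> could be stanine 5
  z >= 0.25 -> could be stanine 6
  z >= 0.75 -> could be stanine 7
  z < 1.25
  z < 1.75
Highest qualifying boundary gives stanine = 7

7


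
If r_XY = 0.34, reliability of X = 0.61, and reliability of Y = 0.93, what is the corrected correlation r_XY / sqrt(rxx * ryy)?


r_corrected = rxy / sqrt(rxx * ryy)
= 0.34 / sqrt(0.61 * 0.93)
= 0.34 / sqrt(0.5673)
= 0.34 / 0.753193
r_corrected = 0.4514

0.4514


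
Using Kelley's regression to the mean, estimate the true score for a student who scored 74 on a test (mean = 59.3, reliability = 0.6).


T_est = rxx * X + (1 - rxx) * mean
T_est = 0.6 * 74 + 0.4 * 59.3
T_est = 44.4 + 23.72
T_est = 68.12

68.12


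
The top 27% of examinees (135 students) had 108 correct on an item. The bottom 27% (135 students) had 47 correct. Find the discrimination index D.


p_upper = 108/135 = 0.8
p_lower = 47/135 = 0.3481
D = 0.8 - 0.3481 = 0.4519

0.4519


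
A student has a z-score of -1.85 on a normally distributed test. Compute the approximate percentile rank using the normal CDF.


CDF(z) = 0.5 * (1 + erf(z/sqrt(2)))
erf(-1.3081) = -0.9357
CDF = 0.0322
Percentile rank = 0.0322 * 100 = 3.22

3.22


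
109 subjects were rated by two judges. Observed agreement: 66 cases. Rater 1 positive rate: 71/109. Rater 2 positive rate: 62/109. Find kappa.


P_o = 66/109 = 0.605505
P_e = (71*62 + 38*47) / 11881 = 0.520832
kappa = (P_o - P_e) / (1 - P_e)
kappa = (0.605505 - 0.520832) / (1 - 0.520832)
kappa = 0.1767

0.1767


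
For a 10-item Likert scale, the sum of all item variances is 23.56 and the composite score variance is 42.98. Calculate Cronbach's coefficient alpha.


alpha = (k/(k-1)) * (1 - sum(si^2)/s_total^2)
= (10/9) * (1 - 23.56/42.98)
alpha = 0.502

0.502


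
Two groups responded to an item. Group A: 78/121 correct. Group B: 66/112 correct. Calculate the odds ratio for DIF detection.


Odds_A = 78/43 = 1.814
Odds_B = 66/46 = 1.4348
OR = Odds_A / Odds_B = 1.814 / 1.4348
Exactly, OR = (78 * 46) / (43 * 66) = 3588 / 2838
OR = 1.2643

1.2643


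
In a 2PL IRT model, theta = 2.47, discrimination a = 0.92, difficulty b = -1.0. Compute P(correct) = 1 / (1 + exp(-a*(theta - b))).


a*(theta - b) = 0.92 * (2.47 - -1.0) = 3.1924
exp(-3.1924) = 0.0411
P = 1 / (1 + 0.0411)
P = 0.9605

0.9605


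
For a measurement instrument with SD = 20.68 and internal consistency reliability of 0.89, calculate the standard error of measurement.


SEM = SD * sqrt(1 - rxx)
SEM = 20.68 * sqrt(1 - 0.89)
SEM = 20.68 * sqrt(0.11) = 20.68 * 0.331662
SEM = 6.8588

6.8588


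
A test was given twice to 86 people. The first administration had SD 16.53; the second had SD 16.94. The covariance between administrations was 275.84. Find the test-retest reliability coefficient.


r = cov(X,Y) / (SD_X * SD_Y)
r = 275.84 / (16.53 * 16.94)
r = 275.84 / 280.0182
r = 0.9851

0.9851


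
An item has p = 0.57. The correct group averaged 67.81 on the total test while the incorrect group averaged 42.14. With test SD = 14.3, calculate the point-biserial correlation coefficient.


q = 1 - p = 0.43
rpb = ((M1 - M0) / SD) * sqrt(p * q)
rpb = ((67.81 - 42.14) / 14.3) * sqrt(0.57 * 0.43)
rpb = 0.8887

0.8887


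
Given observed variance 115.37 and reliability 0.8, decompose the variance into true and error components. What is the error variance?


var_true = rxx * var_obs = 0.8 * 115.37 = 92.296
var_error = var_obs - var_true
var_error = 115.37 - 92.296
var_error = 23.074

23.074


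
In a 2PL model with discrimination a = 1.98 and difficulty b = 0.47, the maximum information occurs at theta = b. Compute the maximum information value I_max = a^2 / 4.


For 2PL, max info at theta = b = 0.47
I_max = a^2 / 4 = 1.98^2 / 4
= 3.9204 / 4
I_max = 0.9801

0.9801


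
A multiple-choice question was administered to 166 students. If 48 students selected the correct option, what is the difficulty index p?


Item difficulty p = number correct / total examinees
p = 48 / 166
p = 0.2892

0.2892


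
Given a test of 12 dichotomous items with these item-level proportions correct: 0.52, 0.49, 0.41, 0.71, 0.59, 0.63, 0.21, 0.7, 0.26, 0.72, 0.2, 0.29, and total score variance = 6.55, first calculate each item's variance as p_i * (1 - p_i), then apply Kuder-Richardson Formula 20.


For each item, compute p_i * q_i:
  Item 1: 0.52 * 0.48 = 0.2496
  Item 2: 0.49 * 0.51 = 0.2499
  Item 3: 0.41 * 0.59 = 0.2419
  Item 4: 0.71 * 0.29 = 0.2059
  Item 5: 0.59 * 0.41 = 0.2419
  Item 6: 0.63 * 0.37 = 0.2331
  Item 7: 0.21 * 0.79 = 0.1659
  Item 8: 0.7 * 0.3 = 0.21
  Item 9: 0.26 * 0.74 = 0.1924
  Item 10: 0.72 * 0.28 = 0.2016
  Item 11: 0.2 * 0.8 = 0.16
  Item 12: 0.29 * 0.71 = 0.2059
Sum(p_i * q_i) = 0.2496 + 0.2499 + 0.2419 + 0.2059 + 0.2419 + 0.2331 + 0.1659 + 0.21 + 0.1924 + 0.2016 + 0.16 + 0.2059 = 2.5581
KR-20 = (k/(k-1)) * (1 - Sum(p_i*q_i) / Var_total)
= (12/11) * (1 - 2.5581/6.55)
= 1.0909 * 0.6095
KR-20 = 0.6649

0.6649


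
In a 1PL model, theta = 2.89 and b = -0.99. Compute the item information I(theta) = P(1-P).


P = 1/(1+exp(-(2.89--0.99))) = 0.9798
I = P*(1-P) = 0.9798 * 0.0202
I = 0.0198

0.0198


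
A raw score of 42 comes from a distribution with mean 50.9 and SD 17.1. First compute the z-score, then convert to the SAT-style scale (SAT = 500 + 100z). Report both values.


z = (X - mean) / SD = (42 - 50.9) / 17.1
z = -8.9 / 17.1
z = -0.5205
SAT-scale = SAT = 500 + 100z
Carry z at full precision (z = -8.9 / 17.1) into the conversion:
SAT-scale = 500 + 100 * (-8.9 / 17.1) = 500 + -890 / 17.1
SAT-scale = 500 + -52.0468
SAT-scale = 447.9532

447.9532


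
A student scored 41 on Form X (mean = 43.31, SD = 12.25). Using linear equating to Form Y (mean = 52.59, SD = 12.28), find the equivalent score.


slope = SD_Y / SD_X = 12.28 / 12.25 ~ 1.0024
intercept = mean_Y - slope * mean_X = 52.59 - (12.28 / 12.25) * 43.31 ~ 9.1739
Y = slope * X + intercept. To avoid rounding drift from the rounded slope/intercept, evaluate the equivalent form Y = mean_Y + SD_Y * (X - mean_X) / SD_X at full precision:
Y = 52.59 + 12.28 * (41 - 43.31) / 12.25
Y = 52.59 - 12.28 * 2.31 / 12.25
Y = 52.59 - 28.3668 / 12.25
Y = 52.59 - 2.3157
Y = 50.2743

50.2743


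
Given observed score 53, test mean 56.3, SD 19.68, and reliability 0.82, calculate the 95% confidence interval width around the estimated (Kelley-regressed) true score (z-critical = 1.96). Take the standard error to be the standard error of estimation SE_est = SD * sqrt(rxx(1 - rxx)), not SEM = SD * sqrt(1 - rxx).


True score estimate = 0.82*53 + 0.18*56.3 = 53.594
SE_est = SD * sqrt(rxx * (1 - rxx)) = 19.68 * sqrt(0.82 * 0.18) = 19.68 * sqrt(0.1476) = 7.560809
CI = T_est +/- z * SE_est, so width = 2 * z * SE_est = 2 * 1.96 * 7.560809
Width = 29.6384

29.6384


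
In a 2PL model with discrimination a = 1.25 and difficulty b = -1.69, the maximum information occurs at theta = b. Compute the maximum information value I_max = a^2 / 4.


For 2PL, max info at theta = b = -1.69
I_max = a^2 / 4 = 1.25^2 / 4
= 1.5625 / 4
I_max = 0.3906

0.3906


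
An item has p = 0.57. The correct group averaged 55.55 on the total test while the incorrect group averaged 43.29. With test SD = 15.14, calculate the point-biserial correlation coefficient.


q = 1 - p = 0.43
rpb = ((M1 - M0) / SD) * sqrt(p * q)
rpb = ((55.55 - 43.29) / 15.14) * sqrt(0.57 * 0.43)
rpb = 0.4009

0.4009


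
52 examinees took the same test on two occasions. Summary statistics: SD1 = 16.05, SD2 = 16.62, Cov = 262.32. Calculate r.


r = cov(X,Y) / (SD_X * SD_Y)
r = 262.32 / (16.05 * 16.62)
r = 262.32 / 266.751
r = 0.9834

0.9834


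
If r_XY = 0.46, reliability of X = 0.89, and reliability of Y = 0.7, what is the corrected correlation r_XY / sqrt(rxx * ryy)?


r_corrected = rxy / sqrt(rxx * ryy)
= 0.46 / sqrt(0.89 * 0.7)
= 0.46 / sqrt(0.623)
= 0.46 / 0.789303
r_corrected = 0.5828

0.5828


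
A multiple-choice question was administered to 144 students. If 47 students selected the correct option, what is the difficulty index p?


Item difficulty p = number correct / total examinees
p = 47 / 144
p = 0.3264

0.3264


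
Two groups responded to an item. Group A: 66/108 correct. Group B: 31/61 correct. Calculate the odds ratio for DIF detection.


Odds_A = 66/42 = 1.5714
Odds_B = 31/30 = 1.0333
OR = Odds_A / Odds_B = 1.5714 / 1.0333
Exactly, OR = (66 * 30) / (42 * 31) = 1980 / 1302
OR = 1.5207

1.5207


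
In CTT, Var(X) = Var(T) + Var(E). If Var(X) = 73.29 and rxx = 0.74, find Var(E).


var_true = rxx * var_obs = 0.74 * 73.29 = 54.2346
var_error = var_obs - var_true
var_error = 73.29 - 54.2346
var_error = 19.0554

19.0554


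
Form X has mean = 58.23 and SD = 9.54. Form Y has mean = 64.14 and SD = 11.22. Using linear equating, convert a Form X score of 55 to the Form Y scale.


slope = SD_Y / SD_X = 11.22 / 9.54 ~ 1.1761
intercept = mean_Y - slope * mean_X = 64.14 - (11.22 / 9.54) * 58.23 ~ -4.3443
Y = slope * X + intercept. To avoid rounding drift from the rounded slope/intercept, evaluate the equivalent form Y = mean_Y + SD_Y * (X - mean_X) / SD_X at full precision:
Y = 64.14 + 11.22 * (55 - 58.23) / 9.54
Y = 64.14 - 11.22 * 3.23 / 9.54
Y = 64.14 - 36.2406 / 9.54
Y = 64.14 - 3.7988
Y = 60.3412

60.3412


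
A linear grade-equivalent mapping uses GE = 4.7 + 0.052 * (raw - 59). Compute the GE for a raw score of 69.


raw - median = 69 - 59 = 10
slope * diff = 0.052 * 10 = 0.52
GE = 4.7 + 0.52
GE = 5.22

5.22


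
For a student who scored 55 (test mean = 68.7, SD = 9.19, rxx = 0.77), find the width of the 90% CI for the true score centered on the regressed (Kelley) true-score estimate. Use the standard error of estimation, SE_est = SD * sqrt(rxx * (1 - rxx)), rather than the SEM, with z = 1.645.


True score estimate = 0.77*55 + 0.23*68.7 = 58.151
SE_est = SD * sqrt(rxx * (1 - rxx)) = 9.19 * sqrt(0.77 * 0.23) = 9.19 * sqrt(0.1771) = 3.867451
CI = T_est +/- z * SE_est, so width = 2 * z * SE_est = 2 * 1.645 * 3.867451
Width = 12.7239

12.7239


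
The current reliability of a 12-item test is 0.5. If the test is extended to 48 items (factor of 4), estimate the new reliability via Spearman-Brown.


r_new = (n * rxx) / (1 + (n-1) * rxx)
r_new = (4 * 0.5) / (1 + 3 * 0.5)
r_new = 2.0 / 2.5
r_new = 0.8

0.8


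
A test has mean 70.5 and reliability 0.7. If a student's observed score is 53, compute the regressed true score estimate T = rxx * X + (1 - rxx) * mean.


T_est = rxx * X + (1 - rxx) * mean
T_est = 0.7 * 53 + 0.3 * 70.5
T_est = 37.1 + 21.15
T_est = 58.25

58.25


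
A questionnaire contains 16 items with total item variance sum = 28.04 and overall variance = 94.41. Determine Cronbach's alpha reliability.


alpha = (k/(k-1)) * (1 - sum(si^2)/s_total^2)
= (16/15) * (1 - 28.04/94.41)
alpha = 0.7499

0.7499


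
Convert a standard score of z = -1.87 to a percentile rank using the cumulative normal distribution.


CDF(z) = 0.5 * (1 + erf(z/sqrt(2)))
erf(-1.3223) = -0.9385
CDF = 0.0307
Percentile rank = 0.0307 * 100 = 3.07

3.07


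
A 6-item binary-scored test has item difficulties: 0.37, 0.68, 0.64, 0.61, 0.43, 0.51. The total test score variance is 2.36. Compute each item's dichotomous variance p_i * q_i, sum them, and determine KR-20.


For each item, compute p_i * q_i:
  Item 1: 0.37 * 0.63 = 0.2331
  Item 2: 0.68 * 0.32 = 0.2176
  Item 3: 0.64 * 0.36 = 0.2304
  Item 4: 0.61 * 0.39 = 0.2379
  Item 5: 0.43 * 0.57 = 0.2451
  Item 6: 0.51 * 0.49 = 0.2499
Sum(p_i * q_i) = 0.2331 + 0.2176 + 0.2304 + 0.2379 + 0.2451 + 0.2499 = 1.414
KR-20 = (k/(k-1)) * (1 - Sum(p_i*q_i) / Var_total)
= (6/5) * (1 - 1.414/2.36)
= 1.2 * 0.4008
KR-20 = 0.481

0.481


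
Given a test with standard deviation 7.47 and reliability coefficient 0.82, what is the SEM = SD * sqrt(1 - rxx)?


SEM = SD * sqrt(1 - rxx)
SEM = 7.47 * sqrt(1 - 0.82)
SEM = 7.47 * sqrt(0.18) = 7.47 * 0.424264
SEM = 3.1693

3.1693


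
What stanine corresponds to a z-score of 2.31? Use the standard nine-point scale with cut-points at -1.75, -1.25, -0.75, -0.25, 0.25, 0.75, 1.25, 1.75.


Stanine boundaries: [-1.75, -1.25, -0.75, -0.25, 0.25, 0.75, 1.25, 1.75]
z = 2.31
Check each boundary:
  z >= -1.75 -> could be stanine 2
  z >= -1.25 -> could be stanine 3
  z >= -0.75 -> could be stanine 4
  z >= -0.25 -> could be stanine 5
  z >= 0.25 -> could be stanine 6
  z >= 0.75 -> could be stanine 7
  z >= 1.25 -> could be stanine 8
  z >= 1.75 -> could be stanine 9
Highest qualifying boundary gives stanine = 9

9


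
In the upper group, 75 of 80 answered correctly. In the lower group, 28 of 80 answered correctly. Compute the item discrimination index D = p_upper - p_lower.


p_upper = 75/80 = 0.9375
p_lower = 28/80 = 0.35
D = 0.9375 - 0.35 = 0.5875

0.5875


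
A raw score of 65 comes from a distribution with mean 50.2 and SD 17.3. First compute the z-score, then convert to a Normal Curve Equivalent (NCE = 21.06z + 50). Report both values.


z = (X - mean) / SD = (65 - 50.2) / 17.3
z = 14.8 / 17.3
z = 0.8555
NCE = NCE = 21.06z + 50
Carry z at full precision (z = 14.8 / 17.3) into the conversion:
NCE = 21.06 * (14.8 / 17.3) + 50 = 311.688 / 17.3 + 50
NCE = 18.0166 + 50
NCE = 68.0166

68.0166


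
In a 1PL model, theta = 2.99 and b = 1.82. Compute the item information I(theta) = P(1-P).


P = 1/(1+exp(-(2.99-1.82))) = 0.7631
I = P*(1-P) = 0.7631 * 0.2369
I = 0.1808

0.1808


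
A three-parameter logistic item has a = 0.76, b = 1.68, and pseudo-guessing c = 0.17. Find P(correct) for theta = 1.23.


logit = 0.76*(1.23 - 1.68) = -0.342
P* = 1/(1 + exp(--0.342)) = 0.4153
P = 0.17 + (1 - 0.17) * 0.4153
P = 0.5147

0.5147


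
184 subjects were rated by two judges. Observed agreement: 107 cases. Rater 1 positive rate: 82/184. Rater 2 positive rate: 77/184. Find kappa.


P_o = 107/184 = 0.581522
P_e = (82*77 + 102*107) / 33856 = 0.508861
kappa = (P_o - P_e) / (1 - P_e)
kappa = (0.581522 - 0.508861) / (1 - 0.508861)
kappa = 0.1479

0.1479


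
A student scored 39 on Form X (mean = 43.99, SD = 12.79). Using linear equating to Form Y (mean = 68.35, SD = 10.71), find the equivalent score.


slope = SD_Y / SD_X = 10.71 / 12.79 ~ 0.8374
intercept = mean_Y - slope * mean_X = 68.35 - (10.71 / 12.79) * 43.99 ~ 31.514
Y = slope * X + intercept. To avoid rounding drift from the rounded slope/intercept, evaluate the equivalent form Y = mean_Y + SD_Y * (X - mean_X) / SD_X at full precision:
Y = 68.35 + 10.71 * (39 - 43.99) / 12.79
Y = 68.35 - 10.71 * 4.99 / 12.79
Y = 68.35 - 53.4429 / 12.79
Y = 68.35 - 4.1785
Y = 64.1715

64.1715


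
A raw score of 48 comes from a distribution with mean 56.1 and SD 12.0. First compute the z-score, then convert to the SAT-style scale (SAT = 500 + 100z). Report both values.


z = (X - mean) / SD = (48 - 56.1) / 12.0
z = -8.1 / 12.0
z = -0.675
SAT-scale = SAT = 500 + 100z
Carry z at full precision (z = -8.1 / 12.0) into the conversion:
SAT-scale = 500 + 100 * (-8.1 / 12.0) = 500 + -810 / 12.0
SAT-scale = 500 + -67.5
SAT-scale = 432.5

432.5


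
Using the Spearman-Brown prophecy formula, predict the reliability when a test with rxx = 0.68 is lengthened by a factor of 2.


r_new = (n * rxx) / (1 + (n-1) * rxx)
r_new = (2 * 0.68) / (1 + 1 * 0.68)
r_new = 1.36 / 1.68
r_new = 0.8095

0.8095


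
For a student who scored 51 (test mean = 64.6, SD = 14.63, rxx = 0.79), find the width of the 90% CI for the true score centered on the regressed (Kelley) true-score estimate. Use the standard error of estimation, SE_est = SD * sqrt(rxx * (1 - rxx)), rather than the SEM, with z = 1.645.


True score estimate = 0.79*51 + 0.21*64.6 = 53.856
SE_est = SD * sqrt(rxx * (1 - rxx)) = 14.63 * sqrt(0.79 * 0.21) = 14.63 * sqrt(0.1659) = 5.95892
CI = T_est +/- z * SE_est, so width = 2 * z * SE_est = 2 * 1.645 * 5.95892
Width = 19.6048

19.6048


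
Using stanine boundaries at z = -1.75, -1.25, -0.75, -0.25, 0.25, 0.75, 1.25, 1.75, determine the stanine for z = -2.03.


Stanine boundaries: [-1.75, -1.25, -0.75, -0.25, 0.25, 0.75, 1.25, 1.75]
z = -2.03
Check each boundary:
  z < -1.75
  z < -1.25
  z < -0.75
  z < -0.25
  z < 0.25
  z < 0.75
  z < 1.25
  z < 1.75
Highest qualifying boundary gives stanine = 1

1


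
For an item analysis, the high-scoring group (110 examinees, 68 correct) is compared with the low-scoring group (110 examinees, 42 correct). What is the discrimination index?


p_upper = 68/110 = 0.6182
p_lower = 42/110 = 0.3818
D = 0.6182 - 0.3818 = 0.2364

0.2364


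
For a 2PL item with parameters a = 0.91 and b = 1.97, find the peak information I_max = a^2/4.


For 2PL, max info at theta = b = 1.97
I_max = a^2 / 4 = 0.91^2 / 4
= 0.8281 / 4
I_max = 0.207

0.207


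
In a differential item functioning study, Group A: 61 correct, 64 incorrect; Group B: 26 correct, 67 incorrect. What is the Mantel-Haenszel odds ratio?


Odds_A = 61/64 = 0.9531
Odds_B = 26/67 = 0.3881
OR = Odds_A / Odds_B = 0.9531 / 0.3881
Exactly, OR = (61 * 67) / (64 * 26) = 4087 / 1664
OR = 2.4561

2.4561


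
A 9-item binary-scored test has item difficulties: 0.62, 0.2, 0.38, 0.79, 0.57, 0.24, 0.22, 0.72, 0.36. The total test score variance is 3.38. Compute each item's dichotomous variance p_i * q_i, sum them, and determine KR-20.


For each item, compute p_i * q_i:
  Item 1: 0.62 * 0.38 = 0.2356
  Item 2: 0.2 * 0.8 = 0.16
  Item 3: 0.38 * 0.62 = 0.2356
  Item 4: 0.79 * 0.21 = 0.1659
  Item 5: 0.57 * 0.43 = 0.2451
  Item 6: 0.24 * 0.76 = 0.1824
  Item 7: 0.22 * 0.78 = 0.1716
  Item 8: 0.72 * 0.28 = 0.2016
  Item 9: 0.36 * 0.64 = 0.2304
Sum(p_i * q_i) = 0.2356 + 0.16 + 0.2356 + 0.1659 + 0.2451 + 0.1824 + 0.1716 + 0.2016 + 0.2304 = 1.8282
KR-20 = (k/(k-1)) * (1 - Sum(p_i*q_i) / Var_total)
= (9/8) * (1 - 1.8282/3.38)
= 1.125 * 0.4591
KR-20 = 0.5165

0.5165


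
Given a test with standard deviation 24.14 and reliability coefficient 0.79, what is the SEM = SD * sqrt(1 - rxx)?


SEM = SD * sqrt(1 - rxx)
SEM = 24.14 * sqrt(1 - 0.79)
SEM = 24.14 * sqrt(0.21) = 24.14 * 0.458258
SEM = 11.0623

11.0623


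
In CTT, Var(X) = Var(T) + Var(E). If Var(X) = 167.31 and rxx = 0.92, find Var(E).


var_true = rxx * var_obs = 0.92 * 167.31 = 153.9252
var_error = var_obs - var_true
var_error = 167.31 - 153.9252
var_error = 13.3848

13.3848


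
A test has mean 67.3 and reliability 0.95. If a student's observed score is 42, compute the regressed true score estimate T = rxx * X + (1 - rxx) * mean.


T_est = rxx * X + (1 - rxx) * mean
T_est = 0.95 * 42 + 0.05 * 67.3
T_est = 39.9 + 3.365
T_est = 43.265

43.265


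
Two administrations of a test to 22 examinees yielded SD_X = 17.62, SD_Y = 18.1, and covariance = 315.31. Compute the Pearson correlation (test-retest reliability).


r = cov(X,Y) / (SD_X * SD_Y)
r = 315.31 / (17.62 * 18.1)
r = 315.31 / 318.922
r = 0.9887

0.9887


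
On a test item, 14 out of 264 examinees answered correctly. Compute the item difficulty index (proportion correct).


Item difficulty p = number correct / total examinees
p = 14 / 264
p = 0.053

0.053


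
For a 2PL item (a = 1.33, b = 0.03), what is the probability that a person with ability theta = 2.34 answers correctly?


a*(theta - b) = 1.33 * (2.34 - 0.03) = 3.0723
exp(-3.0723) = 0.0463
P = 1 / (1 + 0.0463)
P = 0.9557

0.9557


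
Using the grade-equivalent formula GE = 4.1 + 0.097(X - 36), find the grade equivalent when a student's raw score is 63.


raw - median = 63 - 36 = 27
slope * diff = 0.097 * 27 = 2.619
GE = 4.1 + 2.619
GE = 6.719

6.719


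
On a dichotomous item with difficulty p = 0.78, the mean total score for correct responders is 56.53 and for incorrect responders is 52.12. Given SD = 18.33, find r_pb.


q = 1 - p = 0.22
rpb = ((M1 - M0) / SD) * sqrt(p * q)
rpb = ((56.53 - 52.12) / 18.33) * sqrt(0.78 * 0.22)
rpb = 0.0997

0.0997


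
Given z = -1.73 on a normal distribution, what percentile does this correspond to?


CDF(z) = 0.5 * (1 + erf(z/sqrt(2)))
erf(-1.2233) = -0.9164
CDF = 0.0418
Percentile rank = 0.0418 * 100 = 4.18

4.18


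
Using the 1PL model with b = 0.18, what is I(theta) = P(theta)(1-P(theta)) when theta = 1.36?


P = 1/(1+exp(-(1.36-0.18))) = 0.7649
I = P*(1-P) = 0.7649 * 0.2351
I = 0.1798

0.1798


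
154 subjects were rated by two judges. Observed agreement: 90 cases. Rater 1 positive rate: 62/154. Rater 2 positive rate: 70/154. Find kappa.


P_o = 90/154 = 0.584416
P_e = (62*70 + 92*84) / 23716 = 0.508855
kappa = (P_o - P_e) / (1 - P_e)
kappa = (0.584416 - 0.508855) / (1 - 0.508855)
kappa = 0.1538

0.1538


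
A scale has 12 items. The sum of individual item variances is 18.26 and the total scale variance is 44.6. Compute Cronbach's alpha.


alpha = (k/(k-1)) * (1 - sum(si^2)/s_total^2)
= (12/11) * (1 - 18.26/44.6)
alpha = 0.6443

0.6443


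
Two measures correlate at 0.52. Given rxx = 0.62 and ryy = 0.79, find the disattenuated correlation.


r_corrected = rxy / sqrt(rxx * ryy)
= 0.52 / sqrt(0.62 * 0.79)
= 0.52 / sqrt(0.4898)
= 0.52 / 0.699857
r_corrected = 0.743

0.743


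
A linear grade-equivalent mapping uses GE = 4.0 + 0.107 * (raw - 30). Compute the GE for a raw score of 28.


raw - median = 28 - 30 = -2
slope * diff = 0.107 * -2 = -0.214
GE = 4.0 + -0.214
GE = 3.786

3.786


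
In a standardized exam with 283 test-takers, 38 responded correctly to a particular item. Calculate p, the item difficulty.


Item difficulty p = number correct / total examinees
p = 38 / 283
p = 0.1343

0.1343


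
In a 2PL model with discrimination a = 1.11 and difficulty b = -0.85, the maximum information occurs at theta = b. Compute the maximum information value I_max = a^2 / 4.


For 2PL, max info at theta = b = -0.85
I_max = a^2 / 4 = 1.11^2 / 4
= 1.2321 / 4
I_max = 0.308

0.308


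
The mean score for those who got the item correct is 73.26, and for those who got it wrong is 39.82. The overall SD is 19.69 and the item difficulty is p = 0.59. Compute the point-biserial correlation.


q = 1 - p = 0.41
rpb = ((M1 - M0) / SD) * sqrt(p * q)
rpb = ((73.26 - 39.82) / 19.69) * sqrt(0.59 * 0.41)
rpb = 0.8353

0.8353


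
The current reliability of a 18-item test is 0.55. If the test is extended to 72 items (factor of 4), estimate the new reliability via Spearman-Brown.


r_new = (n * rxx) / (1 + (n-1) * rxx)
r_new = (4 * 0.55) / (1 + 3 * 0.55)
r_new = 2.2 / 2.65
r_new = 0.8302

0.8302


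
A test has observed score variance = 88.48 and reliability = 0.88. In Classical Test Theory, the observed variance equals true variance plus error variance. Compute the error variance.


var_true = rxx * var_obs = 0.88 * 88.48 = 77.8624
var_error = var_obs - var_true
var_error = 88.48 - 77.8624
var_error = 10.6176

10.6176


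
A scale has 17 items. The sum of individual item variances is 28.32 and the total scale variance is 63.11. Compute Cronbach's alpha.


alpha = (k/(k-1)) * (1 - sum(si^2)/s_total^2)
= (17/16) * (1 - 28.32/63.11)
alpha = 0.5857

0.5857


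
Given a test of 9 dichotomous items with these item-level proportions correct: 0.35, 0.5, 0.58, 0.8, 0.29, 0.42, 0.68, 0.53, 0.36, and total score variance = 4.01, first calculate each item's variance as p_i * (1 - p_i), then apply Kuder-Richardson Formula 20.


For each item, compute p_i * q_i:
  Item 1: 0.35 * 0.65 = 0.2275
  Item 2: 0.5 * 0.5 = 0.25
  Item 3: 0.58 * 0.42 = 0.2436
  Item 4: 0.8 * 0.2 = 0.16
  Item 5: 0.29 * 0.71 = 0.2059
  Item 6: 0.42 * 0.58 = 0.2436
  Item 7: 0.68 * 0.32 = 0.2176
  Item 8: 0.53 * 0.47 = 0.2491
  Item 9: 0.36 * 0.64 = 0.2304
Sum(p_i * q_i) = 0.2275 + 0.25 + 0.2436 + 0.16 + 0.2059 + 0.2436 + 0.2176 + 0.2491 + 0.2304 = 2.0277
KR-20 = (k/(k-1)) * (1 - Sum(p_i*q_i) / Var_total)
= (9/8) * (1 - 2.0277/4.01)
= 1.125 * 0.4943
KR-20 = 0.5561

0.5561


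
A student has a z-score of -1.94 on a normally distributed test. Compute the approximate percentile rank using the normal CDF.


CDF(z) = 0.5 * (1 + erf(z/sqrt(2)))
erf(-1.3718) = -0.9476
CDF = 0.0262
Percentile rank = 0.0262 * 100 = 2.62

2.62


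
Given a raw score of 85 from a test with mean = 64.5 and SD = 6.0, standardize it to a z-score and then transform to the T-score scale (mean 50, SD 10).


z = (X - mean) / SD = (85 - 64.5) / 6.0
z = 20.5 / 6.0
z = 3.4167
T-score = T = 50 + 10z
Carry z at full precision (z = 20.5 / 6.0) into the conversion:
T-score = 50 + 10 * (20.5 / 6.0) = 50 + 205 / 6.0
T-score = 50 + 34.1667
T-score = 84.1667

84.1667


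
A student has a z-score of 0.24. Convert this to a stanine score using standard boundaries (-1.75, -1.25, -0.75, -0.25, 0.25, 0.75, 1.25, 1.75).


Stanine boundaries: [-1.75, -1.25, -0.75, -0.25, 0.25, 0.75, 1.25, 1.75]
z = 0.24
Check each boundary:
  z >= -1.75 -> could be stanine 2
  z >= -1.25 -> could be stanine 3
  z >= -0.75 -> could be stanine 4
  z >= -0.25 -> could be stanine 5
  z < 0.25
  z < 0.75
  z < 1.25
  z < 1.75
Highest qualifying boundary gives stanine = 5

5


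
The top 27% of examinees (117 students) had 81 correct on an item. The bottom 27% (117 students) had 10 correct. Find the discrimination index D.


p_upper = 81/117 = 0.6923
p_lower = 10/117 = 0.0855
D = 0.6923 - 0.0855 = 0.6068

0.6068


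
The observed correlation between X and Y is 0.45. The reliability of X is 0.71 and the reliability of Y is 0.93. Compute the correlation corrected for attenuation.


r_corrected = rxy / sqrt(rxx * ryy)
= 0.45 / sqrt(0.71 * 0.93)
= 0.45 / sqrt(0.6603)
= 0.45 / 0.812588
r_corrected = 0.5538

0.5538


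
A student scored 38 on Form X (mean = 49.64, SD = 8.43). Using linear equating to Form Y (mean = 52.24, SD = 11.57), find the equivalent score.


slope = SD_Y / SD_X = 11.57 / 8.43 ~ 1.3725
intercept = mean_Y - slope * mean_X = 52.24 - (11.57 / 8.43) * 49.64 ~ -15.8899
Y = slope * X + intercept. To avoid rounding drift from the rounded slope/intercept, evaluate the equivalent form Y = mean_Y + SD_Y * (X - mean_X) / SD_X at full precision:
Y = 52.24 + 11.57 * (38 - 49.64) / 8.43
Y = 52.24 - 11.57 * 11.64 / 8.43
Y = 52.24 - 134.6748 / 8.43
Y = 52.24 - 15.9757
Y = 36.2643

36.2643


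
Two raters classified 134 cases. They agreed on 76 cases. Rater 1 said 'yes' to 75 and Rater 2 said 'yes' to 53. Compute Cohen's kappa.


P_o = 76/134 = 0.567164
P_e = (75*53 + 59*81) / 17956 = 0.487525
kappa = (P_o - P_e) / (1 - P_e)
kappa = (0.567164 - 0.487525) / (1 - 0.487525)
kappa = 0.1554

0.1554


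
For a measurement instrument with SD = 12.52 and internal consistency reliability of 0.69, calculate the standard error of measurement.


SEM = SD * sqrt(1 - rxx)
SEM = 12.52 * sqrt(1 - 0.69)
SEM = 12.52 * sqrt(0.31) = 12.52 * 0.556776
SEM = 6.9708

6.9708


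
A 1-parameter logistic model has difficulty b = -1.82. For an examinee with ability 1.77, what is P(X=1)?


theta - b = 1.77 - -1.82 = 3.59
exp(-(theta - b)) = exp(-3.59) = 0.0276
P = 1 / (1 + 0.0276)
P = 0.9731

0.9731
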